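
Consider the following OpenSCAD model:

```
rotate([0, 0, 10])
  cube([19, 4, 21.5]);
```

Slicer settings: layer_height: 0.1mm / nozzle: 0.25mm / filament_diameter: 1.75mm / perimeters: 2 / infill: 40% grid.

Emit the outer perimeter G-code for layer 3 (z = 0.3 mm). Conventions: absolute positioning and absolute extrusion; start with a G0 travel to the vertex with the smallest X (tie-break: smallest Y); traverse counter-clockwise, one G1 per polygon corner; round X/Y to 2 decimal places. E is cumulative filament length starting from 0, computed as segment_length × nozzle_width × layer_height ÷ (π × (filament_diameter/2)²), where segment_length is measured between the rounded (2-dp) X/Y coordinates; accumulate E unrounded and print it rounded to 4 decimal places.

G0 X-0.69 Y3.94 Z0.30
G1 X0.00 Y0.00 E0.0416
G1 X18.71 Y3.30 E0.2390
G1 X18.02 Y7.24 E0.2806
G1 X-0.69 Y3.94 E0.4781

At z = 0.3 mm: the cube is present — its section is the full 19×4 rectangle; (whole slice rotated 10° about Z — lengths, areas and connectivity unchanged). The outline is a single polygon with 4 vertices. Extrusion per mm of travel: 0.25 × 0.1 / (π × 0.875²) = 0.010394. Accumulating E over each segment gives final E = 0.4781.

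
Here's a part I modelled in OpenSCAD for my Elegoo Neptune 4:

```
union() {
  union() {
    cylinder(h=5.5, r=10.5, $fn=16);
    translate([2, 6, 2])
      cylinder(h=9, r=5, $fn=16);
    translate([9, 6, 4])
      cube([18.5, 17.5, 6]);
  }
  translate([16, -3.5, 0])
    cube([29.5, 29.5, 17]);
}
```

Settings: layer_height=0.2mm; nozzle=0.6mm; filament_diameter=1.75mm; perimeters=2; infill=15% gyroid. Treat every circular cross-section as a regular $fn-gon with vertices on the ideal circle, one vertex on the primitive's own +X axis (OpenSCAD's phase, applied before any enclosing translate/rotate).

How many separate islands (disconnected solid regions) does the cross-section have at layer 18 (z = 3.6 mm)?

At z = 3.6 mm: the r=10.5 cylinder contributes a regular 16-gon of circumradius 10.5; the cylinder at (2, 6): section is a regular 16-gon, circumradius r=5; the cube at (9, 6) is not intersected at this z (z outside [4, 10]); Taking the union: the regions partially overlap (shared area 72.00 mm²), so overlapping operands fuse into one piece — 1 connected region; the cube at (16, -3.5) (footprint 29.5×29.5) is included at this height; Merging all regions: the 2 present regions are separate (no shared area or edge), so areas and boundary lengths simply add and each stays a separate island — 2 connected regions. Overall, the cross-section has 2 separate islands. Island count = 2.

2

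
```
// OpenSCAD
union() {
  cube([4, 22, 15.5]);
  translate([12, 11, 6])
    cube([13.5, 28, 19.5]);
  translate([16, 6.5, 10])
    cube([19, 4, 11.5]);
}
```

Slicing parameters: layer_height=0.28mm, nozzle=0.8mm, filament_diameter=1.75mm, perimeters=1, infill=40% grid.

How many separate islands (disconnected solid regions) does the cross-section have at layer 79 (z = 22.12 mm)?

At z = 22.12 mm: the cube is not intersected at this z (z outside [0, 15.5]); the cube at (12, 11) (footprint 13.5×28) is included at this height; the cube at (16, 6.5) is absent (z outside [10, 21.5]); Combining (union): only the 13.5×28 cube at (12, 11) is present, so the union is just that shape — 1 connected region. Overall, the cross-section is a single solid region. Island count = 1.

1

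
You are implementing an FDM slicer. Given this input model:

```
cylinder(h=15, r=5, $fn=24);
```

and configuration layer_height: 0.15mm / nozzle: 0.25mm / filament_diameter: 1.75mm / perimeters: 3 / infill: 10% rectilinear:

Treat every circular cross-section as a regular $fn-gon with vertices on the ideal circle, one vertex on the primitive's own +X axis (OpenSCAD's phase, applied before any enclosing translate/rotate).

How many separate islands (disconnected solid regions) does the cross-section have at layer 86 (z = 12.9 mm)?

1

At z = 12.9 mm: the cylinder: section is a regular 24-gon, circumradius r=5. Overall, the cross-section is a single solid region. Island count = 1.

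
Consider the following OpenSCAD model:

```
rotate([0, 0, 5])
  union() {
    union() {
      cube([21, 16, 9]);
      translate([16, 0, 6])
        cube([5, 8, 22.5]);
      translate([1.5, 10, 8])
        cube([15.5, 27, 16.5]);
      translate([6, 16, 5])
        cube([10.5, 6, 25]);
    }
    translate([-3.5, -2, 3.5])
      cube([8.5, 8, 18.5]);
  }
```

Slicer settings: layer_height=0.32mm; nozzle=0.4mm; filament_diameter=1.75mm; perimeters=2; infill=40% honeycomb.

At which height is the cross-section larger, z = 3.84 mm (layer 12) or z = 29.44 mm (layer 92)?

Layer 12 (z = 3.84): the cube is present — its section is the full 21×16 rectangle (area 336.00 mm²); the cube at (16, 0) does not reach this height (z outside [6, 28.5]); the cube at (1.5, 10) does not reach this height (z outside [8, 24.5]); the cube at (6, 16) is not intersected at this z (z outside [5, 30]); Merging all regions: only the 21×16 cube is present, so the union is just that shape — area = 336.00 mm²; the 8.5×8 cube at (-3.5, -2) contributes its full rectangle (area 68.00 mm²); Combining (union): the regions partially overlap — summed areas 404.00 mm² minus the doubly-counted overlap 30.00 mm² gives 374.00 mm² — area = 374.00 mm²; (rotated 5° about Z; rotation is an isometry so areas/perimeters/island counts are preserved). So its area = 374.00 mm². Layer 92 (z = 29.44): the cube does not reach this height (z outside [0, 9]); the cube at (16, 0) is absent (z outside [6, 28.5]); the cube at (1.5, 10) is not intersected at this z (z outside [8, 24.5]); the cube at (6, 16) is present — its section is the full 10.5×6 rectangle (area 63.00 mm²); Merging all regions: only the 10.5×6 cube at (6, 16) is present, so the union is just that shape — area = 63.00 mm²; the cube at (-3.5, -2) does not reach this height (z outside [3.5, 22]); Combining (union): only the result so far is present, so the union is just that shape — area = 63.00 mm²; (whole slice rotated 5° about Z — lengths, areas and connectivity unchanged). So its area = 63.00 mm². Layer 12 is larger (374.00 vs 63.00 mm²).

layer 12 (z = 3.84 mm)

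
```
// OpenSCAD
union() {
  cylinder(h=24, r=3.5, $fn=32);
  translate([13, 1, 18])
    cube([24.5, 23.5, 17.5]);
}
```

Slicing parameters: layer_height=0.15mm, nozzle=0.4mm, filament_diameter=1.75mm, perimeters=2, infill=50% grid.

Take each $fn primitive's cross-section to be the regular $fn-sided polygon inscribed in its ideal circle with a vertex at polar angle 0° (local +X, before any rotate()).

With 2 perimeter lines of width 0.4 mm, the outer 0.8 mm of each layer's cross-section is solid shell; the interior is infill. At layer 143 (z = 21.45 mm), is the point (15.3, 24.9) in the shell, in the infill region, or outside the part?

outside

At z = 21.45 mm: the r=3.5 cylinder gives a regular 32-gon of circumradius 3.5 (constant along its height); the 24.5×23.5 cube at (13, 1) contributes its full rectangle; Merging all regions: the 2 present regions are separate (no shared area or edge), so areas and boundary lengths simply add and each stays a separate island — 2 connected regions. Overall, the cross-section has 2 separate islands. The nearest boundary edge runs (13.00, 24.50)→(37.50, 24.50); distance from the point to it = 0.40 mm. The point is not inside any of the regions above, so it lies outside the cross-section (0.40 mm from the nearest boundary).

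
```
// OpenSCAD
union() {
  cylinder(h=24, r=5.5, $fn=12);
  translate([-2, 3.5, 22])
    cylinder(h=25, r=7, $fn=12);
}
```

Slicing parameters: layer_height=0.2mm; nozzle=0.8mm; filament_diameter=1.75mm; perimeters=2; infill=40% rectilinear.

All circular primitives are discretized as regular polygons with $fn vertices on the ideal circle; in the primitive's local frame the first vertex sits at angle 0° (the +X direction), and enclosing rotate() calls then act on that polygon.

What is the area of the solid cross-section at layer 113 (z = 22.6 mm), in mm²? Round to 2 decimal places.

At z = 22.6 mm: the r=5.5 cylinder contributes a regular 12-gon of circumradius 5.5 (area = (12/2)·5.500²·sin(360°/12) = 90.75 mm²); the r=7 cylinder at (-2, 3.5) contributes a regular 12-gon of circumradius 7 (area = (12/2)·7.000²·sin(360°/12) = 147.00 mm²); Taking the union: the regions partially overlap — summed areas 237.75 mm² minus the doubly-counted overlap 67.00 mm² gives 170.75 mm² — area = 170.75 mm². Overall, the cross-section is a single solid region. Net area = 170.75 mm².

170.75 mm²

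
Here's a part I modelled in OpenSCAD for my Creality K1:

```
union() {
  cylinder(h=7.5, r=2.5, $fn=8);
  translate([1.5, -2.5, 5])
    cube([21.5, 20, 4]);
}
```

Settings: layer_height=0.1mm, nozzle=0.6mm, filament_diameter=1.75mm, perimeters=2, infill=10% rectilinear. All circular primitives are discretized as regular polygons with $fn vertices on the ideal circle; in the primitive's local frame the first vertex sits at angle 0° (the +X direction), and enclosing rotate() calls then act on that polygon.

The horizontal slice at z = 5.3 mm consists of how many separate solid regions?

At z = 5.3 mm: the r=2.5 cylinder gives a regular 8-gon of circumradius 2.5 (constant along its height); the cube at (1.5, -2.5) (footprint 21.5×20) is included at this height; Merging all regions: the regions partially overlap (shared area 2.27 mm²), so overlapping operands fuse into one piece — 1 connected region. The result has 1 disconnected region.

1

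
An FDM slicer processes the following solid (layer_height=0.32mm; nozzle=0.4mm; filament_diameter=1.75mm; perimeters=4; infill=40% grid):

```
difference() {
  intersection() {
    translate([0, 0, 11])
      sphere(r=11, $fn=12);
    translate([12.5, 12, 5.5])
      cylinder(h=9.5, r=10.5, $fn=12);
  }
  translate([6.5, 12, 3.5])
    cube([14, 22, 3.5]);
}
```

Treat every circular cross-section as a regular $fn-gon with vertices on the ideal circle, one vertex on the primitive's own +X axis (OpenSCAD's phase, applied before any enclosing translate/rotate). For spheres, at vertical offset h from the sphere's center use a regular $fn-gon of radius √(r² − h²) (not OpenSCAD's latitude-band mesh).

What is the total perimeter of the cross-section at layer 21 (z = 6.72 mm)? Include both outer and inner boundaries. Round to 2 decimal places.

At z = 6.72 mm: the sphere: section is a regular 12-gon, circumradius = √(r²−h²) = √(11²−4.28²) = 10.133 (perimeter = 2·12·10.133·sin(180°/12) = 62.94 mm); the r=10.5 cylinder at (12.5, 12) contributes a regular 12-gon of circumradius 10.5 (perimeter = 2·12·10.500·sin(180°/12) = 65.22 mm); Keeping only the common overlap: the r=10.5 cylinder at (12.5, 12) partially overlaps the r=11 sphere; clipping to the common part keeps 19.76 mm² — boundary = 21.10 mm; the cube at (6.5, 12) is present — its section is the full 14×22 rectangle (perimeter 72.00 mm); After the difference (first − rest): starting from the result so far, the 14×22 cube at (6.5, 12) misses the remaining region (no effect) — boundary = 21.10 mm. Overall, the cross-section is a single solid region. Total boundary length (outer) = 21.10 mm.

21.10 mm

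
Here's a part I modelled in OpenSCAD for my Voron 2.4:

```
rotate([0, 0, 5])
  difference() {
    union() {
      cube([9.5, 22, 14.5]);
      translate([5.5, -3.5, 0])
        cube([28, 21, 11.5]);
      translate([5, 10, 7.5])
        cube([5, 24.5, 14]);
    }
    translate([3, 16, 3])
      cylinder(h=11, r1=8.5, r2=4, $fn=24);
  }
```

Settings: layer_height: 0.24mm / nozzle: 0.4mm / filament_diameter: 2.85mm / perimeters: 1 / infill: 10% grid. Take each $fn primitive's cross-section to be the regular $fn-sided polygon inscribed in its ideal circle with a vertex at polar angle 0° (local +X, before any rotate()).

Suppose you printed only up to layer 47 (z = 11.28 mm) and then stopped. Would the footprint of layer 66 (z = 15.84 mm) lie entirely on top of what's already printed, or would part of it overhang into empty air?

Compare the two slices. At z = 11.28: the cube (footprint 9.5×22) is included at this height (area 209.00 mm²); the cube at (5.5, -3.5) (footprint 28×21) is included at this height (area 588.00 mm²); the 5×24.5 cube at (5, 10) contributes its full rectangle (area 122.50 mm²); Merging all regions: the regions partially overlap — summed areas 919.50 mm² minus the doubly-counted overlap 127.75 mm² gives 791.75 mm² — area = 791.75 mm²; the cone at (3, 16): at t=0.753 of its height the radius interpolates to r₁+(r₂−r₁)t = 5.113, giving a regular 24-gon of that circumradius (area = (24/2)·5.113²·sin(360°/24) = 81.19 mm²); Taking the first minus the rest: starting from the result so far (791.75 mm²), the cone at (3, 16) partially overlaps it — only the 69.22 mm² overlap (of its 81.19 mm²) is removed, clipping the outline — area = 722.53 mm²; (rotated 5° about Z; rotation is an isometry so areas/perimeters/island counts are preserved). At z = 15.84: the cube does not reach this height (z outside [0, 14.5]); the cube at (5.5, -3.5) does not reach this height (z outside [0, 11.5]); the cube at (5, 10) (footprint 5×24.5) is included at this height (area 122.50 mm²); Taking the union: only the 5×24.5 cube at (5, 10) is present, so the union is just that shape — area = 122.50 mm²; the cone at (3, 16) does not reach this height (z outside [3, 14]); After the difference (first − rest): none of the subtracted shapes is present at this height, so the result so far is unchanged — area = 122.50 mm²; (whole slice rotated 5° about Z — lengths, areas and connectivity unchanged). Checking containment: at z = 15.84 the cross-section extends beyond the z = 11.28 cross-section by about 20.80 mm².

part overhangs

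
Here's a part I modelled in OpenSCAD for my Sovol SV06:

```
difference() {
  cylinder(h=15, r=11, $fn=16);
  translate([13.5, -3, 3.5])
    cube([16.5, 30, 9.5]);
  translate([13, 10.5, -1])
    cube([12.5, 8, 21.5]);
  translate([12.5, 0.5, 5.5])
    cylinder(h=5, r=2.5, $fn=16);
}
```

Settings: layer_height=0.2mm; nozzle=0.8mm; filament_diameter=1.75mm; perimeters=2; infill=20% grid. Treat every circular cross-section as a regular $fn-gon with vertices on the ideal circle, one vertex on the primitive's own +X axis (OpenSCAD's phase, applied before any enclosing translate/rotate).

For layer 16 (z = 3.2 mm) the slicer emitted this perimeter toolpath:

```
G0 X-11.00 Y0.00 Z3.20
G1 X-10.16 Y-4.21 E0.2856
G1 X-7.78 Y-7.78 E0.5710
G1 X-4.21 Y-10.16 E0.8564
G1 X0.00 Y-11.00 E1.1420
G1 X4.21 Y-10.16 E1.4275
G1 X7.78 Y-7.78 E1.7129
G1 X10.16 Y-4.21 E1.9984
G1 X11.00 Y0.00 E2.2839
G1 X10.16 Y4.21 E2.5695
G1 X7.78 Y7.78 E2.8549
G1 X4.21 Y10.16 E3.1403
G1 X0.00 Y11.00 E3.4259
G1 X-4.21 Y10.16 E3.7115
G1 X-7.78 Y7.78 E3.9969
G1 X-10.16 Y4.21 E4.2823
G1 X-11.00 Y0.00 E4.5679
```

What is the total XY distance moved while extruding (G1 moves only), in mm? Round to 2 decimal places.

68.67 mm

Sum the Euclidean lengths of each G1 segment: total = 68.67 mm.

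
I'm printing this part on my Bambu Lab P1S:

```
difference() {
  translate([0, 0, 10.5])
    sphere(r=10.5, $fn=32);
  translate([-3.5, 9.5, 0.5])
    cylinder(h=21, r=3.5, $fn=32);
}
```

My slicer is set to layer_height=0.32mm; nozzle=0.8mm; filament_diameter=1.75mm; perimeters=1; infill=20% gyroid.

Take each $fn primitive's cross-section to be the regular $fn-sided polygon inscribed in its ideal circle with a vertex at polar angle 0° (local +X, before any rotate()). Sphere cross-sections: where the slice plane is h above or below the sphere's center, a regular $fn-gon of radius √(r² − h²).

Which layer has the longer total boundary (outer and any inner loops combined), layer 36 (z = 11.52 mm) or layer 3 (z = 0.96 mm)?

Layer 36 (z = 11.52): the sphere: section is a regular 32-gon, circumradius = √(r²−h²) = √(10.5²−1.02²) = 10.450 (perimeter = 2·32·10.450·sin(180°/32) = 65.56 mm); the r=3.5 cylinder at (-3.5, 9.5) contributes a regular 32-gon of circumradius 3.5 (perimeter = 2·32·3.500·sin(180°/32) = 21.96 mm); After the difference (first − rest): starting from the r=10.5 sphere, the r=3.5 cylinder at (-3.5, 9.5) partially overlaps it — only the 19.78 mm² overlap (of its 38.24 mm²) is removed, clipping the outline — boundary = 68.84 mm. So its perimeter = 68.84 mm. Layer 3 (z = 0.96): the sphere: section is a regular 32-gon, circumradius = √(r²−h²) = √(10.5²−9.54²) = 4.386 (perimeter = 2·32·4.386·sin(180°/32) = 27.51 mm); the cylinder at (-3.5, 9.5): section is a regular 32-gon, circumradius r=3.5 (perimeter = 2·32·3.500·sin(180°/32) = 21.96 mm); Subtracting the remaining from the first: starting from the r=10.5 sphere, the r=3.5 cylinder at (-3.5, 9.5) misses the remaining region (no effect) — boundary = 27.51 mm. So its perimeter = 27.51 mm. Layer 36 is larger (68.84 vs 27.51 mm).

layer 36 (z = 11.52 mm)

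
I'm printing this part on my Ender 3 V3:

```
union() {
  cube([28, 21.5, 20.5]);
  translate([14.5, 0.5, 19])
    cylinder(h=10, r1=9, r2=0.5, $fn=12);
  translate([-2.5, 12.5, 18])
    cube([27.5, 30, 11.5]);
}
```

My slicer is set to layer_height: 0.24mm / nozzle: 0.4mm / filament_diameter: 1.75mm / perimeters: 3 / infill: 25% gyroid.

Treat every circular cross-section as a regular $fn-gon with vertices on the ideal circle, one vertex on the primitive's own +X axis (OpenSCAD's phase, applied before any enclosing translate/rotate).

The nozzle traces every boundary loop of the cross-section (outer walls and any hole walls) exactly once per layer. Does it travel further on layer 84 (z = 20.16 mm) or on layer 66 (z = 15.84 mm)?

Layer 84 (z = 20.16): the cube is present — its section is the full 28×21.5 rectangle (perimeter 99.00 mm); the cone at (14.5, 0.5) (r1=9→r2=0.5) has section circumradius 8.014 here — a regular 12-gon (perimeter = 2·12·8.014·sin(180°/12) = 49.78 mm); the 27.5×30 cube at (-2.5, 12.5) contributes its full rectangle (perimeter 115.00 mm); Merging all regions: the regions partially overlap (shared area 329.28 mm²), so the edge portions inside another operand are dropped and the merged outline is re-measured after clipping — boundary = 154.09 mm. So its perimeter = 154.09 mm. Layer 66 (z = 15.84): the cube is present — its section is the full 28×21.5 rectangle (perimeter 99.00 mm); the cone at (14.5, 0.5) is absent (z outside [19, 29]); the cube at (-2.5, 12.5) is absent (z outside [18, 29.5]); Combining (union): only the 28×21.5 cube is present, so the union is just that shape — boundary = 99.00 mm. So its perimeter = 99.00 mm. Layer 84 is larger (154.09 vs 99.00 mm).

layer 84 (z = 20.16 mm)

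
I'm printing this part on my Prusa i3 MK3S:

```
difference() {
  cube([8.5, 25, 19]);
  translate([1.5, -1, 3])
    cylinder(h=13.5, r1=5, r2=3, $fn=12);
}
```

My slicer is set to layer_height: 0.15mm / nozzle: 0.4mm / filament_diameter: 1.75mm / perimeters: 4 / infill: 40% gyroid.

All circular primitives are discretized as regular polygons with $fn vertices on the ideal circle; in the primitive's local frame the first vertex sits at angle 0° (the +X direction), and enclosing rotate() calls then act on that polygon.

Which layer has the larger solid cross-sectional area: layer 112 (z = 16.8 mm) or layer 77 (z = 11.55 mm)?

Layer 112 (z = 16.8): the 8.5×25 cube contributes its full rectangle (area 212.50 mm²); the cone at (1.5, -1) is absent (z outside [3, 16.5]); Subtracting the remaining from the first: none of the subtracted shapes is present at this height, so the 8.5×25 cube is unchanged — area = 212.50 mm². So its area = 212.50 mm². Layer 77 (z = 11.55): the cube is present — its section is the full 8.5×25 rectangle (area 212.50 mm²); the cone at (1.5, -1) (r1=5→r2=3) has section circumradius 3.733 here — a regular 12-gon (area = (12/2)·3.733²·sin(360°/12) = 41.81 mm²); After the difference (first − rest): starting from the 8.5×25 cube (212.50 mm²), the cone at (1.5, -1) partially overlaps it — only the 10.65 mm² overlap (of its 41.81 mm²) is removed, clipping the outline — area = 201.85 mm². So its area = 201.85 mm². Layer 112 is larger (212.50 vs 201.85 mm²).

layer 112 (z = 16.8 mm)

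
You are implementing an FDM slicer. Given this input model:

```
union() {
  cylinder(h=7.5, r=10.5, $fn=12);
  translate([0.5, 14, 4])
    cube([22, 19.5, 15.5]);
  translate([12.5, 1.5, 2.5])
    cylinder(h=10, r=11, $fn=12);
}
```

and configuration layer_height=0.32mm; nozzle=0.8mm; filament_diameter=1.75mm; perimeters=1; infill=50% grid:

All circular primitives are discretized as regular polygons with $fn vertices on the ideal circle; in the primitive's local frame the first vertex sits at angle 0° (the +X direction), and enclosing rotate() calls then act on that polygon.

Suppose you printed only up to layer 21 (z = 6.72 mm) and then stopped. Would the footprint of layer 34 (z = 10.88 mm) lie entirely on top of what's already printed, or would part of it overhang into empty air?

entirely on top

Compare the two slices. At z = 6.72: the r=10.5 cylinder gives a regular 12-gon of circumradius 10.5 (constant along its height) (area = (12/2)·10.500²·sin(360°/12) = 330.75 mm²); the cube at (0.5, 14) (footprint 22×19.5) is included at this height (area 429.00 mm²); the r=11 cylinder at (12.5, 1.5) contributes a regular 12-gon of circumradius 11 (area = (12/2)·11.000²·sin(360°/12) = 363.00 mm²); Merging all regions: the regions partially overlap — summed areas 1122.75 mm² minus the doubly-counted overlap 98.84 mm² gives 1023.91 mm² — area = 1023.91 mm². At z = 10.88: the cylinder does not reach this height (z outside [0, 7.5]); the cube at (0.5, 14) (footprint 22×19.5) is included at this height (area 429.00 mm²); the r=11 cylinder at (12.5, 1.5) contributes a regular 12-gon of circumradius 11 (area = (12/2)·11.000²·sin(360°/12) = 363.00 mm²); Taking the union: the 2 present regions are separate (no shared area or edge), so areas and boundary lengths simply add and each stays a separate island — area = 792.00 mm². Checking containment: the cross-section at z = 10.88 is a subset of the cross-section at z = 6.72.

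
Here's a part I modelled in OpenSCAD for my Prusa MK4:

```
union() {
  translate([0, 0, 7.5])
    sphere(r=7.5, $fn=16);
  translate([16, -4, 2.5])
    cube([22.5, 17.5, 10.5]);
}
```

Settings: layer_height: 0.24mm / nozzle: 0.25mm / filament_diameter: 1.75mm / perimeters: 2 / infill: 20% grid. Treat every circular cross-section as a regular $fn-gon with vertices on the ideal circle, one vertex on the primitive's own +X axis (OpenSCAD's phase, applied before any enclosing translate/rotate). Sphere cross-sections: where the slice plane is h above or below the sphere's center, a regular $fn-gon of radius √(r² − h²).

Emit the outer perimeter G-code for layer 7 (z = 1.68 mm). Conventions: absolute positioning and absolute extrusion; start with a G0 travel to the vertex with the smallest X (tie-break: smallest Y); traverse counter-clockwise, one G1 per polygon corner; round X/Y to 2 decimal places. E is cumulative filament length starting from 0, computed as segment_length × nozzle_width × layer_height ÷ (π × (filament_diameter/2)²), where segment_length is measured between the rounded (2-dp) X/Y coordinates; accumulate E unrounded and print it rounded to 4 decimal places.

At z = 1.68 mm: the r=7.5 sphere contributes a regular 16-gon of circumradius √(7.5²−5.82²) = 4.730; the cube at (16, -4) does not reach this height (z outside [2.5, 13]); Taking the union: only the r=7.5 sphere is present, so the union is just that shape — 1 connected region. The outline is a single polygon with 16 vertices. Extrusion per mm of travel: 0.25 × 0.24 / (π × 0.875²) = 0.024945. Accumulating E over each segment gives final E = 0.7363.

G0 X-4.73 Y0.00 Z1.68
G1 X-4.37 Y-1.81 E0.0460
G1 X-3.34 Y-3.34 E0.0920
G1 X-1.81 Y-4.37 E0.1381
G1 X0.00 Y-4.73 E0.1841
G1 X1.81 Y-4.37 E0.2301
G1 X3.34 Y-3.34 E0.2761
G1 X4.37 Y-1.81 E0.3221
G1 X4.73 Y0.00 E0.3682
G1 X4.37 Y1.81 E0.4142
G1 X3.34 Y3.34 E0.4602
G1 X1.81 Y4.37 E0.5062
G1 X0.00 Y4.73 E0.5523
G1 X-1.81 Y4.37 E0.5983
G1 X-3.34 Y3.34 E0.6443
G1 X-4.37 Y1.81 E0.6903
G1 X-4.73 Y0.00 E0.7363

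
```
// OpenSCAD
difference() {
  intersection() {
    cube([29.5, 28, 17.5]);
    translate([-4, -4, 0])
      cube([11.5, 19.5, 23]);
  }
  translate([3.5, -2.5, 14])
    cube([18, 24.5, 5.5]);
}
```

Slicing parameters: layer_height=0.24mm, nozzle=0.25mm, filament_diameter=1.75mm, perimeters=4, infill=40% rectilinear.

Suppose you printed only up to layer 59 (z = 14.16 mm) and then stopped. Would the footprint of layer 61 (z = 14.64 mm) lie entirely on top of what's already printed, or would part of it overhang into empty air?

entirely on top

Compare the two slices. At z = 14.16: the 29.5×28 cube contributes its full rectangle (area 826.00 mm²); the 11.5×19.5 cube at (-4, -4) contributes its full rectangle (area 224.25 mm²); After intersecting: the 11.5×19.5 cube at (-4, -4) partially overlaps the 29.5×28 cube; clipping to the common part keeps 116.25 mm² — area = 116.25 mm²; the cube at (3.5, -2.5) is present — its section is the full 18×24.5 rectangle (area 441.00 mm²); Subtracting the remaining from the first: starting from that combined region (116.25 mm²), the 18×24.5 cube at (3.5, -2.5) partially overlaps it — only the 62.00 mm² overlap (of its 441.00 mm²) is removed, clipping the outline — area = 54.25 mm². At z = 14.64: the cube is present — its section is the full 29.5×28 rectangle (area 826.00 mm²); the 11.5×19.5 cube at (-4, -4) contributes its full rectangle (area 224.25 mm²); Keeping only the common overlap: the 11.5×19.5 cube at (-4, -4) partially overlaps the 29.5×28 cube; clipping to the common part keeps 116.25 mm² — area = 116.25 mm²; the cube at (3.5, -2.5) is present — its section is the full 18×24.5 rectangle (area 441.00 mm²); After the difference (first − rest): starting from the result so far (116.25 mm²), the 18×24.5 cube at (3.5, -2.5) partially overlaps it — only the 62.00 mm² overlap (of its 441.00 mm²) is removed, clipping the outline — area = 54.25 mm². Checking containment: the cross-section at z = 14.64 is a subset of the cross-section at z = 14.16.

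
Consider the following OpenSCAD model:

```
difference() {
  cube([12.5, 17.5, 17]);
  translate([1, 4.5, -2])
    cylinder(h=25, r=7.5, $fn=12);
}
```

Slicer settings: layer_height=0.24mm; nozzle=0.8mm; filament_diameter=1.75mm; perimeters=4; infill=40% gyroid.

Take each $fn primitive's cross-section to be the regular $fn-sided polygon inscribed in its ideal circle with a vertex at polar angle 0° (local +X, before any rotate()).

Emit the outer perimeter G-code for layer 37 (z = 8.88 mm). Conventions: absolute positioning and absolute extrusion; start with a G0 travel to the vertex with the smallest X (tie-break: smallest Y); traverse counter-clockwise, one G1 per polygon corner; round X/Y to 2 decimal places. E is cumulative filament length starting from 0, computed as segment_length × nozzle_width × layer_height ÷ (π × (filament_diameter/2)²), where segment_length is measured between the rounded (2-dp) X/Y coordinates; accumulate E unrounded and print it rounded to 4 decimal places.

At z = 8.88 mm: the cube is present — its section is the full 12.5×17.5 rectangle; the cylinder at (1, 4.5): section is a regular 12-gon, circumradius r=7.5; After the difference (first − rest): starting from the 12.5×17.5 cube, the r=7.5 cylinder at (1, 4.5) partially overlaps it — only the 84.88 mm² overlap (of its 168.75 mm²) is removed, clipping the outline — 1 connected region. The outline is a single polygon with 10 vertices. Extrusion per mm of travel: 0.8 × 0.24 / (π × 0.875²) = 0.079824. Accumulating E over each segment gives final E = 4.7215.

G0 X0.00 Y11.73 Z8.88
G1 X1.00 Y12.00 E0.0827
G1 X4.75 Y11.00 E0.3925
G1 X7.50 Y8.25 E0.7029
G1 X8.50 Y4.50 E1.0127
G1 X7.50 Y0.75 E1.3225
G1 X6.75 Y0.00 E1.4072
G1 X12.50 Y0.00 E1.8662
G1 X12.50 Y17.50 E3.2631
G1 X0.00 Y17.50 E4.2609
G1 X0.00 Y11.73 E4.7215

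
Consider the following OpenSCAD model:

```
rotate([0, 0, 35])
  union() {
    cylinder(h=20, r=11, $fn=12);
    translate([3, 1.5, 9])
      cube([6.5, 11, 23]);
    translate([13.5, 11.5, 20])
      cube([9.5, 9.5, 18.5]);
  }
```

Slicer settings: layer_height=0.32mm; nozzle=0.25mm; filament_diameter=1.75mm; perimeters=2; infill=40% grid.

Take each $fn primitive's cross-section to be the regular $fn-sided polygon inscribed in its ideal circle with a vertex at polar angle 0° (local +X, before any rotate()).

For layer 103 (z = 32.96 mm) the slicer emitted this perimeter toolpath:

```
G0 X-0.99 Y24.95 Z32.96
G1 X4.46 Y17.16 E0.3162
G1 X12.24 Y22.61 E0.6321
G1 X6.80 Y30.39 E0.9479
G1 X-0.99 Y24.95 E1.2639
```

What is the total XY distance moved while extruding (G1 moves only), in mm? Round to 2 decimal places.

Sum the Euclidean lengths of each G1 segment: total = 38.00 mm.

38.00 mm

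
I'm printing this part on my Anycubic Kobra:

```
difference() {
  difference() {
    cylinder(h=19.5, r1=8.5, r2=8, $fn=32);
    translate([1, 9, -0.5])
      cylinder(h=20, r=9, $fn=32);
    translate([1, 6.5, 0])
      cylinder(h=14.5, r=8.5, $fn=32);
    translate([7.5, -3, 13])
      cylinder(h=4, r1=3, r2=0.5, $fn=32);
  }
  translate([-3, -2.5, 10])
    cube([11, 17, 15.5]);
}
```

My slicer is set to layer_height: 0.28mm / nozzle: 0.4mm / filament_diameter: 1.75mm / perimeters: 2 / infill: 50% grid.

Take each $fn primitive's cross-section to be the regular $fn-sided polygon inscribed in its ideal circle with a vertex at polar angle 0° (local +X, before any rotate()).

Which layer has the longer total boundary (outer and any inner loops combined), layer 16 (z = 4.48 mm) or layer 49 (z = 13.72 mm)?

layer 16 (z = 4.48 mm)

Layer 16 (z = 4.48): the cone contributes a regular 32-gon of circumradius 8.385 (interpolated between r1=8.5 and r2=8 at t=0.230) (perimeter = 2·32·8.385·sin(180°/32) = 52.60 mm); the r=9 cylinder at (1, 9) contributes a regular 32-gon of circumradius 9 (perimeter = 2·32·9.000·sin(180°/32) = 56.46 mm); the r=8.5 cylinder at (1, 6.5) contributes a regular 32-gon of circumradius 8.5 (perimeter = 2·32·8.500·sin(180°/32) = 53.32 mm); the cone at (7.5, -3) does not reach this height (z outside [13, 17]); After the difference (first − rest): starting from the cone, the r=9 cylinder at (1, 9) partially overlaps it — only the 86.29 mm² overlap (of its 252.84 mm²) is removed, clipping the outline; the r=8.5 cylinder at (1, 6.5) partially overlaps it — only the 28.39 mm² overlap (of its 225.52 mm²) is removed, clipping the outline — boundary = 52.32 mm; the cube at (-3, -2.5) is absent (z outside [10, 25.5]); Taking the first minus the rest: none of the subtracted shapes is present at this height, so the result so far is unchanged — boundary = 52.32 mm. So its perimeter = 52.32 mm. Layer 49 (z = 13.72): the cone contributes a regular 32-gon of circumradius 8.148 (interpolated between r1=8.5 and r2=8 at t=0.704) (perimeter = 2·32·8.148·sin(180°/32) = 51.11 mm); the cylinder at (1, 9): section is a regular 32-gon, circumradius r=9 (perimeter = 2·32·9.000·sin(180°/32) = 56.46 mm); the r=8.5 cylinder at (1, 6.5) contributes a regular 32-gon of circumradius 8.5 (perimeter = 2·32·8.500·sin(180°/32) = 53.32 mm); the cone at (7.5, -3) contributes a regular 32-gon of circumradius 2.550 (interpolated between r1=3 and r2=0.5 at t=0.180) (perimeter = 2·32·2.550·sin(180°/32) = 16.00 mm); After the difference (first − rest): starting from the cone, the r=9 cylinder at (1, 9) partially overlaps it — only the 82.07 mm² overlap (of its 252.84 mm²) is removed, clipping the outline; the r=8.5 cylinder at (1, 6.5) partially overlaps it — only the 27.94 mm² overlap (of its 225.52 mm²) is removed, clipping the outline; the cone at (7.5, -3) partially overlaps it — only the 9.69 mm² overlap (of its 20.30 mm²) is removed, clipping the outline — boundary = 52.46 mm; the cube at (-3, -2.5) is present — its section is the full 11×17 rectangle (perimeter 56.00 mm); After the difference (first − rest): starting from that combined region, the 11×17 cube at (-3, -2.5) partially overlaps it — only the 9.98 mm² overlap (of its 187.00 mm²) is removed, clipping the outline — boundary = 47.49 mm. So its perimeter = 47.49 mm. Layer 16 is larger (52.32 vs 47.49 mm).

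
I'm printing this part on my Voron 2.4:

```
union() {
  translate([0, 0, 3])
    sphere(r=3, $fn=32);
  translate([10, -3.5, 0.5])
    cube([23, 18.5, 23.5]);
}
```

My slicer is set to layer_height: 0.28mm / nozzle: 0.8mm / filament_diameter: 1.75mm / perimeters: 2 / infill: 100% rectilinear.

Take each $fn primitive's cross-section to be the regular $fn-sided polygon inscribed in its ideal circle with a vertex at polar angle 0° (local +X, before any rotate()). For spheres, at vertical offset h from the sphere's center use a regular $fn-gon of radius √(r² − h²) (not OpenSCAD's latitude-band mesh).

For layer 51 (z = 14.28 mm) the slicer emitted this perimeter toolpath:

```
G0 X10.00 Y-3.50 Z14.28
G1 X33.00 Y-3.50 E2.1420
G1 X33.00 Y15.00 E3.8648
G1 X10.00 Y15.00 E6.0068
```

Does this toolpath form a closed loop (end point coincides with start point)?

Start point (G0): (10.00, -3.50). End point (last G1): the path does not return to the start — open.

no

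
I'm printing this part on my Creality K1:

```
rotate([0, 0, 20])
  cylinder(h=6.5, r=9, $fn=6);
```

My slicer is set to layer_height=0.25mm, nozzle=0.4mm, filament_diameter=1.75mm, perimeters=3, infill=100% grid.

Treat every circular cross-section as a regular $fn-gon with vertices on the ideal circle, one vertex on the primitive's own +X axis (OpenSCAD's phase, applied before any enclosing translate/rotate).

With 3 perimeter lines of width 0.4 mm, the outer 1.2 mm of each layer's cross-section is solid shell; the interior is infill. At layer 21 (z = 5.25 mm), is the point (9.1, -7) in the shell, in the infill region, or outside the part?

At z = 5.25 mm: the cylinder: section is a regular 6-gon, circumradius r=9; (rotated 20° about Z; rotation is an isometry so areas/perimeters/island counts are preserved). Overall, the cross-section is a single solid region. Undo the 20° rotation: the query point maps to (6.157, -9.690) in the un-rotated model frame. The nearest boundary edge runs (4.50, -7.79)→(9.00, 0.00); distance from the point to it = 2.52 mm. The point is not inside any of the regions above, so it lies outside the cross-section (2.52 mm from the nearest boundary).

outside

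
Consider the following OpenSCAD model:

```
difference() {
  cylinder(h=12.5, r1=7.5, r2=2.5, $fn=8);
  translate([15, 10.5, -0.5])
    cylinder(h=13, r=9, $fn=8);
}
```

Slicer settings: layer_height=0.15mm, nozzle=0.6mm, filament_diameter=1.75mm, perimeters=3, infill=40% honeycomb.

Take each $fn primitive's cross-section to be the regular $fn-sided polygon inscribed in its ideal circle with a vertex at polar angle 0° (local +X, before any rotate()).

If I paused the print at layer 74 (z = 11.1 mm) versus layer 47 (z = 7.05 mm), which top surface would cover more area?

Layer 74 (z = 11.1): the cone: at t=0.888 of its height the radius interpolates to r₁+(r₂−r₁)t = 3.060, giving a regular 8-gon of that circumradius (area = (8/2)·3.060²·sin(360°/8) = 26.48 mm²); the r=9 cylinder at (15, 10.5) contributes a regular 8-gon of circumradius 9 (area = (8/2)·9.000²·sin(360°/8) = 229.10 mm²); After the difference (first − rest): starting from the cone (26.48 mm²), the r=9 cylinder at (15, 10.5) misses the remaining region (no effect) — area = 26.48 mm². So its area = 26.48 mm². Layer 47 (z = 7.05): the cone (r1=7.5→r2=2.5) has section circumradius 4.680 here — a regular 8-gon (area = (8/2)·4.680²·sin(360°/8) = 61.95 mm²); the r=9 cylinder at (15, 10.5) gives a regular 8-gon of circumradius 9 (constant along its height) (area = (8/2)·9.000²·sin(360°/8) = 229.10 mm²); Subtracting the remaining from the first: starting from the cone (61.95 mm²), the r=9 cylinder at (15, 10.5) misses the remaining region (no effect) — area = 61.95 mm². So its area = 61.95 mm². Layer 47 is larger (61.95 vs 26.48 mm²).

layer 47 (z = 7.05 mm)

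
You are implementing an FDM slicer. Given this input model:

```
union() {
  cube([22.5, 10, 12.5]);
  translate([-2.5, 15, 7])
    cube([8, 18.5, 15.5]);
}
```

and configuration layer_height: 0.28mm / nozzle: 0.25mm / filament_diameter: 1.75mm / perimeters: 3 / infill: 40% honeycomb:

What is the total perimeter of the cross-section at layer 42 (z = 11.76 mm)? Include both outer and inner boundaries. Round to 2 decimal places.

At z = 11.76 mm: the 22.5×10 cube contributes its full rectangle (perimeter 65.00 mm); the 8×18.5 cube at (-2.5, 15) contributes its full rectangle (perimeter 53.00 mm); Merging all regions: the 2 present regions are separate (no shared area or edge), so areas and boundary lengths simply add and each stays a separate island — boundary = 118.00 mm. Overall, the cross-section has 2 separate islands. Total boundary length (outer) = 118.00 mm.

118.00 mm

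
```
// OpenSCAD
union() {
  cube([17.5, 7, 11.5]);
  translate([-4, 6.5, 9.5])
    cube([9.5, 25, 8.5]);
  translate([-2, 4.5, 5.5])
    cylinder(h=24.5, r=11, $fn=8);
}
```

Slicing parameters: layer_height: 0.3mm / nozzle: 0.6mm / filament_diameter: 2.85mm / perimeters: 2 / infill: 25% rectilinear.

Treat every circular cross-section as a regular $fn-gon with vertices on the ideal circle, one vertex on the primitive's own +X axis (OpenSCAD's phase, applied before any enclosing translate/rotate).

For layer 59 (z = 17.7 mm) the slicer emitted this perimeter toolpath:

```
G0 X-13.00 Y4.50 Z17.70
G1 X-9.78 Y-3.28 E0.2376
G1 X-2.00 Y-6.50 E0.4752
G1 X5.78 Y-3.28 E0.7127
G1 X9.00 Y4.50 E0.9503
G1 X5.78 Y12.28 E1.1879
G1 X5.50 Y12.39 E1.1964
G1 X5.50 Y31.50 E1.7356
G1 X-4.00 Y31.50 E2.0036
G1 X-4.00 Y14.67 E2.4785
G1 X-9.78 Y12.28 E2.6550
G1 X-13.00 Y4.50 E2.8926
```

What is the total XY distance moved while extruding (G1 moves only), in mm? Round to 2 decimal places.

Sum the Euclidean lengths of each G1 segment: total = 102.52 mm.

102.52 mm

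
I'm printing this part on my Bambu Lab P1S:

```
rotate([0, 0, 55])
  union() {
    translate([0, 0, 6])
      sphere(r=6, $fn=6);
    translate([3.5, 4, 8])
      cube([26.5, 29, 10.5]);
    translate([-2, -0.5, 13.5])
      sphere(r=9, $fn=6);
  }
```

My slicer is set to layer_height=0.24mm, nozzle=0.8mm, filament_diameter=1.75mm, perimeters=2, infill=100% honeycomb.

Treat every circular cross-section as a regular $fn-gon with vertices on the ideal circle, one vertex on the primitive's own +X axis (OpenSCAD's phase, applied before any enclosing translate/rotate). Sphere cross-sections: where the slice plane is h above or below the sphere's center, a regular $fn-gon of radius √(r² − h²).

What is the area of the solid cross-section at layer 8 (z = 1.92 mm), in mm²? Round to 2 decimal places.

At z = 1.92 mm: the r=6 sphere contributes a regular 6-gon of circumradius √(6²−4.08²) = 4.399 (area = (6/2)·4.399²·sin(360°/6) = 50.28 mm²); the cube at (3.5, 4) is not intersected at this z (z outside [8, 18.5]); the sphere at (-2, -0.5) is not intersected at this z (|z−center|=11.580 > r=9); Merging all regions: only the r=6 sphere is present, so the union is just that shape — area = 50.28 mm²; (whole slice rotated 55° about Z — lengths, areas and connectivity unchanged). Overall, the cross-section is a single solid region. Net area = 50.28 mm².

50.28 mm²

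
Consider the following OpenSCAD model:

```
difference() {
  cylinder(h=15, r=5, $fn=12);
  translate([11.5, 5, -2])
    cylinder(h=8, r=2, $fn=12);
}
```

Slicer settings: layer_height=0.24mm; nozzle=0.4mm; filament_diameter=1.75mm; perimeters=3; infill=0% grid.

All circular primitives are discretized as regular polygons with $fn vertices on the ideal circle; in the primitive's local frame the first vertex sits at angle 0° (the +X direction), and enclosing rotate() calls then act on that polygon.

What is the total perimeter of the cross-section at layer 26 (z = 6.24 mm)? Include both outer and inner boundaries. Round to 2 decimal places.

31.06 mm

At z = 6.24 mm: the r=5 cylinder contributes a regular 12-gon of circumradius 5 (perimeter = 2·12·5.000·sin(180°/12) = 31.06 mm); the cylinder at (11.5, 5) is not intersected at this z (z outside [-2, 6]); Subtracting the remaining from the first: none of the subtracted shapes is present at this height, so the r=5 cylinder is unchanged — boundary = 31.06 mm. Overall, the cross-section is a single solid region. Total boundary length (outer) = 31.06 mm.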